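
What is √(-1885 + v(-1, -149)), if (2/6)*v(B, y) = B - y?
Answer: I*√1441 ≈ 37.961*I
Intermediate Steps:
v(B, y) = -3*y + 3*B (v(B, y) = 3*(B - y) = -3*y + 3*B)
√(-1885 + v(-1, -149)) = √(-1885 + (-3*(-149) + 3*(-1))) = √(-1885 + (447 - 3)) = √(-1885 + 444) = √(-1441) = I*√1441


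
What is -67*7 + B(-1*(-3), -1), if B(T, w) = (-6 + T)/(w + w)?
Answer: -935/2 ≈ -467.50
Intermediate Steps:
B(T, w) = (-6 + T)/(2*w) (B(T, w) = (-6 + T)/((2*w)) = (-6 + T)*(1/(2*w)) = (-6 + T)/(2*w))
-67*7 + B(-1*(-3), -1) = -67*7 + (½)*(-6 - 1*(-3))/(-1) = -469 + (½)*(-1)*(-6 + 3) = -469 + (½)*(-1)*(-3) = -469 + 3/2 = -935/2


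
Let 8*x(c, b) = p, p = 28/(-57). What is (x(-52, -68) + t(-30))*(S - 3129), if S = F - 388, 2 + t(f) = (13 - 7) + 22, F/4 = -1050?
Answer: -22819169/114 ≈ -2.0017e+5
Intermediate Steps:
F = -4200 (F = 4*(-1050) = -4200)
t(f) = 26 (t(f) = -2 + ((13 - 7) + 22) = -2 + (6 + 22) = -2 + 28 = 26)
S = -4588 (S = -4200 - 388 = -4588)
p = -28/57 (p = 28*(-1/57) = -28/57 ≈ -0.49123)
x(c, b) = -7/114 (x(c, b) = (⅛)*(-28/57) = -7/114)
(x(-52, -68) + t(-30))*(S - 3129) = (-7/114 + 26)*(-4588 - 3129) = (2957/114)*(-7717) = -22819169/114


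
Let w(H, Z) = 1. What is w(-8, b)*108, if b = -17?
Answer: 108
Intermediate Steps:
w(-8, b)*108 = 1*108 = 108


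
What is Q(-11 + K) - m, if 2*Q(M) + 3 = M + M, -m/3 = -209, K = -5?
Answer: -1289/2 ≈ -644.50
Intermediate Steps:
m = 627 (m = -3*(-209) = 627)
Q(M) = -3/2 + M (Q(M) = -3/2 + (M + M)/2 = -3/2 + (2*M)/2 = -3/2 + M)
Q(-11 + K) - m = (-3/2 + (-11 - 5)) - 1*627 = (-3/2 - 16) - 627 = -35/2 - 627 = -1289/2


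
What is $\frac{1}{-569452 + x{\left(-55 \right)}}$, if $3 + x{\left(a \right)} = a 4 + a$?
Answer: $- \frac{1}{569730} \approx -1.7552 \cdot 10^{-6}$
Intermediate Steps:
$x{\left(a \right)} = -3 + 5 a$ ($x{\left(a \right)} = -3 + \left(a 4 + a\right) = -3 + \left(4 a + a\right) = -3 + 5 a$)
$\frac{1}{-569452 + x{\left(-55 \right)}} = \frac{1}{-569452 + \left(-3 + 5 \left(-55\right)\right)} = \frac{1}{-569452 - 278} = \frac{1}{-569730} = - \frac{1}{569730}$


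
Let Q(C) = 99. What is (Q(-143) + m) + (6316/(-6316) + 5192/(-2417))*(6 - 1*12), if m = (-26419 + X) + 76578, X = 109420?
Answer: 385987380/2417 ≈ 1.5970e+5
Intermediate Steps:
m = 159579 (m = (-26419 + 109420) + 76578 = 83001 + 76578 = 159579)
(Q(-143) + m) + (6316/(-6316) + 5192/(-2417))*(6 - 1*12) = (99 + 159579) + (6316/(-6316) + 5192/(-2417))*(6 - 1*12) = 159678 + (6316*(-1/6316) + 5192*(-1/2417))*(6 - 12) = 159678 + (-1 - 5192/2417)*(-6) = 159678 - 7609/2417*(-6) = 159678 + 45654/2417 = 385987380/2417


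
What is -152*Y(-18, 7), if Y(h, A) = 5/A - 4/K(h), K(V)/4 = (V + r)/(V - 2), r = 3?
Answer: 1976/21 ≈ 94.095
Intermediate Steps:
K(V) = 4*(3 + V)/(-2 + V) (K(V) = 4*((V + 3)/(V - 2)) = 4*((3 + V)/(-2 + V)) = 4*(3 + V)/(-2 + V))
Y(h, A) = 5/A - (-2 + h)/(3 + h) (Y(h, A) = 5/A - 4*(-2 + h)/(4*(3 + h)) = 5/A - (-2 + h)/(3 + h))
-152*Y(-18, 7) = -152*(15 + 5*(-18) + 7*(2 - 1*(-18)))/(7*(3 - 18)) = -152*(15 - 90 + 7*(2 + 18))/(7*(-15)) = -152*(-1)*(15 - 90 + 7*20)/(7*15) = -152*(-1)*(15 - 90 + 140)/(7*15) = -152*(-1)*65/(7*15) = -152*(-13/21) = 1976/21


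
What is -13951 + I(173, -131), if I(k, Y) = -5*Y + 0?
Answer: -13296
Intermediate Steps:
I(k, Y) = -5*Y
-13951 + I(173, -131) = -13951 - 5*(-131) = -13951 + 655 = -13296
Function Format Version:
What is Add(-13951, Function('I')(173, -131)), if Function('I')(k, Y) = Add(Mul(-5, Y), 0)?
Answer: -13296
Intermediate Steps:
Function('I')(k, Y) = Mul(-5, Y)
Add(-13951, Function('I')(173, -131)) = Add(-13951, Mul(-5, -131)) = Add(-13951, 655) = -13296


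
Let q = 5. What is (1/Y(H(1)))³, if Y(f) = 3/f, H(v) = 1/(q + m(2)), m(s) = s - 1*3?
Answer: 1/1728 ≈ 0.00057870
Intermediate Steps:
m(s) = -3 + s (m(s) = s - 3 = -3 + s)
H(v) = ¼ (H(v) = 1/(5 + (-3 + 2)) = 1/(5 - 1) = 1/4 = ¼)
(1/Y(H(1)))³ = (1/(3/(¼)))³ = (1/(3*4))³ = (1/12)³ = 1/1728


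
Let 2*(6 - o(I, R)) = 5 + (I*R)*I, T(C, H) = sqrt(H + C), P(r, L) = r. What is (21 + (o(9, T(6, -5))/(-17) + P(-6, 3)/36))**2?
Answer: 5508409/10404 ≈ 529.45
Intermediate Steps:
T(C, H) = sqrt(C + H)
o(I, R) = 7/2 - R*I**2/2 (o(I, R) = 6 - (5 + (I*R)*I)/2 = 6 - (5 + R*I**2)/2 = 6 + (-5/2 - R*I**2/2) = 7/2 - R*I**2/2)
(21 + (o(9, T(6, -5))/(-17) + P(-6, 3)/36))**2 = (21 + ((7/2 - 1/2*sqrt(6 - 5)*9**2)/(-17) - 6/36))**2 = (21 + ((7/2 - 1/2*sqrt(1)*81)*(-1/17) - 6*1/36))**2 = (21 + ((7/2 - 1/2*1*81)*(-1/17) - 1/6))**2 = (21 + ((7/2 - 81/2)*(-1/17) - 1/6))**2 = (21 + (-37*(-1/17) - 1/6))**2 = (21 + (37/17 - 1/6))**2 = (21 + 205/102)**2 = (2347/102)**2 = 5508409/10404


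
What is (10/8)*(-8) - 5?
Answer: -15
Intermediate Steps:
(10/8)*(-8) - 5 = (10*(1/8))*(-8) - 5 = (5/4)*(-8) - 5 = -10 - 5 = -15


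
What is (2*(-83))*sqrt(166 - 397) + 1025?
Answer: 1025 - 166*I*sqrt(231) ≈ 1025.0 - 2523.0*I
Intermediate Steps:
(2*(-83))*sqrt(166 - 397) + 1025 = -166*I*sqrt(231) + 1025 = 1025 - 166*I*sqrt(231)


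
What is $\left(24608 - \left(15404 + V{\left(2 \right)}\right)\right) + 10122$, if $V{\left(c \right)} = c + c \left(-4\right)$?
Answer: $19332$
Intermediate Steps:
$V{\left(c \right)} = - 3 c$ ($V{\left(c \right)} = c - 4 c = - 3 c$)
$\left(24608 - \left(15404 + V{\left(2 \right)}\right)\right) + 10122 = \left(24608 - \left(15404 - 6\right)\right) + 10122 = \left(24608 - 15398\right) + 10122 = 9210 + 10122 = 19332$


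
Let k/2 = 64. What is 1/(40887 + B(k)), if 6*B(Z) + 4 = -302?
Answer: 1/40836 ≈ 2.4488e-5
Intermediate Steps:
k = 128 (k = 2*64 = 128)
B(Z) = -51 (B(Z) = -⅔ + (⅙)*(-302) = -⅔ - 151/3 = -51)
1/(40887 + B(k)) = 1/(40887 - 51) = 1/40836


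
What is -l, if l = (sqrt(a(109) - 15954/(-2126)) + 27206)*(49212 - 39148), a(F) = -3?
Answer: -273801184 - 60384*sqrt(141379)/1063 ≈ -2.7382e+8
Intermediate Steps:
l = 273801184 + 60384*sqrt(141379)/1063 (l = (sqrt(-3 - 15954/(-2126)) + 27206)*(49212 - 39148) = (sqrt(-3 - 15954*(-1/2126)) + 27206)*10064 = (sqrt(-3 + 7977/1063) + 27206)*10064 = (sqrt(4788/1063) + 27206)*10064 = (6*sqrt(141379)/1063 + 27206)*10064 = (27206 + 6*sqrt(141379)/1063)*10064 = 273801184 + 60384*sqrt(141379)/1063 ≈ 2.7382e+8)
-l = -(273801184 + 60384*sqrt(141379)/1063) = -273801184 - 60384*sqrt(141379)/1063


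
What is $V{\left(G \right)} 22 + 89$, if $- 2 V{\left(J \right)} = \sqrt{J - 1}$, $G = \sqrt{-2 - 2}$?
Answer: $89 - 11 \sqrt{-1 + 2 i} \approx 80.352 - 13.992 i$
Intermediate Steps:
$G = 2 i$ ($G = \sqrt{-4} = 2 i \approx 2.0 i$)
$V{\left(J \right)} = - \frac{\sqrt{-1 + J}}{2}$ ($V{\left(J \right)} = - \frac{\sqrt{J - 1}}{2} = - \frac{\sqrt{-1 + J}}{2}$)
$V{\left(G \right)} 22 + 89 = - \frac{\sqrt{-1 + 2 i}}{2} \cdot 22 + 89 = - 11 \sqrt{-1 + 2 i} + 89 = 89 - 11 \sqrt{-1 + 2 i}$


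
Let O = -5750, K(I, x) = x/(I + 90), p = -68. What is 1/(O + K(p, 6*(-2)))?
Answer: -11/63256 ≈ -0.00017390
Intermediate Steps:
K(I, x) = x/(90 + I)
1/(O + K(p, 6*(-2))) = 1/(-5750 + (6*(-2))/(90 - 68)) = 1/(-5750 - 12/22) = 1/(-5750 - 12*1/22) = 1/(-5750 - 6/11) = 1/(-63256/11) = -11/63256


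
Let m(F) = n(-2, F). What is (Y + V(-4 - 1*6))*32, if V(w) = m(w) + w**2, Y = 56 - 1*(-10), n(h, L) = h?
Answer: 5248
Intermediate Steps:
m(F) = -2
Y = 66 (Y = 56 + 10 = 66)
V(w) = -2 + w**2
(Y + V(-4 - 1*6))*32 = (66 + (-2 + (-4 - 1*6)**2))*32 = (66 + (-2 + (-4 - 6)**2))*32 = (66 + (-2 + (-10)**2))*32 = (66 + (-2 + 100))*32 = (66 + 98)*32 = 164*32 = 5248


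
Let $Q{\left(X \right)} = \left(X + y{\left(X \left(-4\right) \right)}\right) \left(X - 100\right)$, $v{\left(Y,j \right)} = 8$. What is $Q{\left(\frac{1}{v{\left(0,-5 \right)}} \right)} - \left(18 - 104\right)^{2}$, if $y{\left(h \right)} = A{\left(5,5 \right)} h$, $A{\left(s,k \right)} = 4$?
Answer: $- \frac{461359}{64} \approx -7208.7$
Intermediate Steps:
$y{\left(h \right)} = 4 h$
$Q{\left(X \right)} = - 15 X \left(-100 + X\right)$ ($Q{\left(X \right)} = \left(X + 4 X \left(-4\right)\right) \left(X - 100\right) = \left(X + 4 \left(- 4 X\right)\right) \left(-100 + X\right) = \left(X - 16 X\right) \left(-100 + X\right) = - 15 X \left(-100 + X\right)$)
$Q{\left(\frac{1}{v{\left(0,-5 \right)}} \right)} - \left(18 - 104\right)^{2} = \frac{15 \left(100 - \frac{1}{8}\right)}{8} - \left(18 - 104\right)^{2} = 15 \cdot \frac{1}{8} \left(100 - \frac{1}{8}\right) - \left(-86\right)^{2} = 15 \cdot \frac{1}{8} \left(100 - \frac{1}{8}\right) - 7396 = 15 \cdot \frac{1}{8} \cdot \frac{799}{8} - 7396 = \frac{11985}{64} - 7396 = - \frac{461359}{64}$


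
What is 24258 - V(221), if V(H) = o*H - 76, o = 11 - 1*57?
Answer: 34500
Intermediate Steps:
o = -46 (o = 11 - 57 = -46)
V(H) = -76 - 46*H (V(H) = -46*H - 76 = -76 - 46*H)
24258 - V(221) = 24258 - (-76 - 46*221) = 24258 - (-76 - 10166) = 24258 - 1*(-10242) = 24258 + 10242 = 34500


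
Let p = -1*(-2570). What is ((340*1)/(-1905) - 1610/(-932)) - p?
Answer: -456018203/177546 ≈ -2568.4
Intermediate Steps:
p = 2570
((340*1)/(-1905) - 1610/(-932)) - p = ((340*1)/(-1905) - 1610/(-932)) - 1*2570 = (340*(-1/1905) - 1610*(-1/932)) - 2570 = (-68/381 + 805/466) - 2570 = 275017/177546 - 2570 = -456018203/177546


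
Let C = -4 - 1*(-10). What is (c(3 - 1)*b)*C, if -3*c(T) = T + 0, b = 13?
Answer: -52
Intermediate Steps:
c(T) = -T/3 (c(T) = -(T + 0)/3 = -T/3)
C = 6 (C = -4 + 10 = 6)
(c(3 - 1)*b)*C = (-(3 - 1)/3*13)*6 = (-⅓*2*13)*6 = -⅔*13*6 = -26/3*6 = -52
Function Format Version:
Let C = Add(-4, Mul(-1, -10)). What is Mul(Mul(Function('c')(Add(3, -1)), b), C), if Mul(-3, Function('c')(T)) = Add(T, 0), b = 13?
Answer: -52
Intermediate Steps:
Function('c')(T) = Mul(Rational(-1, 3), T) (Function('c')(T) = Mul(Rational(-1, 3), Add(T, 0)) = Mul(Rational(-1, 3), T))
C = 6 (C = Add(-4, 10) = 6)
Mul(Mul(Function('c')(Add(3, -1)), b), C) = Mul(Mul(Mul(Rational(-1, 3), Add(3, -1)), 13), 6) = Mul(Mul(Mul(Rational(-1, 3), 2), 13), 6) = Mul(Mul(Rational(-2, 3), 13), 6) = Mul(Rational(-26, 3), 6) = -52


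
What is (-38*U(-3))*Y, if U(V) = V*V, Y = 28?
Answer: -9576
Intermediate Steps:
U(V) = V²
(-38*U(-3))*Y = -38*(-3)²*28 = -38*9*28 = -342*28 = -9576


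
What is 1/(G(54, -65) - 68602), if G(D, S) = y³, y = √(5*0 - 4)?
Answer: -34301/2353117234 + 2*I/1176558617 ≈ -1.4577e-5 + 1.6999e-9*I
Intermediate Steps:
y = 2*I (y = √(0 - 4) = √(-4) = 2*I ≈ 2.0*I)
G(D, S) = -8*I (G(D, S) = (2*I)³ = -8*I)
1/(G(54, -65) - 68602) = 1/(-8*I - 68602) = 1/(-68602 - 8*I) = (-68602 + 8*I)/4706234468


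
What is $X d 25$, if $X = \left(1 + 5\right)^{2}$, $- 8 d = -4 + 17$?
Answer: $- \frac{2925}{2} \approx -1462.5$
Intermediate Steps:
$d = - \frac{13}{8}$ ($d = - \frac{-4 + 17}{8} = \left(- \frac{1}{8}\right) 13 = - \frac{13}{8} \approx -1.625$)
$X = 36$ ($X = 6^{2} = 36$)
$X d 25 = 36 \left(- \frac{13}{8}\right) 25 = \left(- \frac{117}{2}\right) 25 = - \frac{2925}{2}$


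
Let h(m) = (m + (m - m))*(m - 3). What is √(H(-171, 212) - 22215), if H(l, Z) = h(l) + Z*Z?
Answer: √52483 ≈ 229.09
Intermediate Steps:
h(m) = m*(-3 + m) (h(m) = (m + 0)*(-3 + m) = m*(-3 + m))
H(l, Z) = Z² + l*(-3 + l) (H(l, Z) = l*(-3 + l) + Z*Z = l*(-3 + l) + Z² = Z² + l*(-3 + l))
√(H(-171, 212) - 22215) = √((212² - 171*(-3 - 171)) - 22215) = √((44944 - 171*(-174)) - 22215) = √((44944 + 29754) - 22215) = √(74698 - 22215) = √52483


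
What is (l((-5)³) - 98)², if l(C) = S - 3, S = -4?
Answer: 11025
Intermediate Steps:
l(C) = -7 (l(C) = -4 - 3 = -7)
(l((-5)³) - 98)² = (-7 - 98)² = (-105)² = 11025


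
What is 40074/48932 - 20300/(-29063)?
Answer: 1078995131/711055358 ≈ 1.5175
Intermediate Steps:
40074/48932 - 20300/(-29063) = 40074*(1/48932) - 20300*(-1/29063) = 20037/24466 + 20300/29063 = 1078995131/711055358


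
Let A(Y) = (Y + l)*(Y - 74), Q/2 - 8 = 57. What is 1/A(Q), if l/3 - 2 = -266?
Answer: -1/37072 ≈ -2.6975e-5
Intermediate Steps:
l = -792 (l = 6 + 3*(-266) = 6 - 798 = -792)
Q = 130 (Q = 16 + 2*57 = 16 + 114 = 130)
A(Y) = (-792 + Y)*(-74 + Y) (A(Y) = (Y - 792)*(Y - 74) = (-792 + Y)*(-74 + Y))
1/A(Q) = 1/(58608 + 130² - 866*130) = 1/(58608 + 16900 - 112580) = 1/(-37072) = -1/37072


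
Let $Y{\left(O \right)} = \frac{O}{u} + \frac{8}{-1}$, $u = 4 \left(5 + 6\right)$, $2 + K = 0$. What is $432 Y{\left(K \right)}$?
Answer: $- \frac{38232}{11} \approx -3475.6$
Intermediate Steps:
$K = -2$ ($K = -2 + 0 = -2$)
$u = 44$ ($u = 4 \cdot 11 = 44$)
$Y{\left(O \right)} = -8 + \frac{O}{44}$ ($Y{\left(O \right)} = \frac{O}{44} + \frac{8}{-1} = O \frac{1}{44} + 8 \left(-1\right) = \frac{O}{44} - 8 = -8 + \frac{O}{44}$)
$432 Y{\left(K \right)} = 432 \left(-8 + \frac{1}{44} \left(-2\right)\right) = 432 \left(-8 - \frac{1}{22}\right) = 432 \left(- \frac{177}{22}\right) = - \frac{38232}{11}$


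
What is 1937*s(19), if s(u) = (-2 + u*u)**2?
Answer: 249642497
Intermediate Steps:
s(u) = (-2 + u**2)**2
1937*s(19) = 1937*(-2 + 19**2)**2 = 1937*(-2 + 361)**2 = 1937*359**2 = 1937*128881 = 249642497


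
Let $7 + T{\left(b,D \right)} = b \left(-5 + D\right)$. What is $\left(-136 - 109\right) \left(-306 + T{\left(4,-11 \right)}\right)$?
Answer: $92365$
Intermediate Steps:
$T{\left(b,D \right)} = -7 + b \left(-5 + D\right)$
$\left(-136 - 109\right) \left(-306 + T{\left(4,-11 \right)}\right) = \left(-136 - 109\right) \left(-306 - 71\right) = - 245 \left(-306 - 71\right) = \left(-245\right) \left(-377\right) = 92365$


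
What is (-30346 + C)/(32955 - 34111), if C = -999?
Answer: 31345/1156 ≈ 27.115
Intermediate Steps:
(-30346 + C)/(32955 - 34111) = (-30346 - 999)/(32955 - 34111) = -31345/(-1156) = -31345*(-1/1156) = 31345/1156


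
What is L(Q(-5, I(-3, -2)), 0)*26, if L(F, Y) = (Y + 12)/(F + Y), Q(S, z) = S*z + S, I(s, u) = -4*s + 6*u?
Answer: -312/5 ≈ -62.400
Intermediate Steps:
Q(S, z) = S + S*z
L(F, Y) = (12 + Y)/(F + Y)
L(Q(-5, I(-3, -2)), 0)*26 = ((12 + 0)/(-5*(1 + (-4*(-3) + 6*(-2))) + 0))*26 = (12/(-5*(1 + (12 - 12)) + 0))*26 = (12/(-5*(1 + 0) + 0))*26 = (12/(-5*1 + 0))*26 = (12/(-5 + 0))*26 = (12/(-5))*26 = -1/5*12*26 = -12/5*26 = -312/5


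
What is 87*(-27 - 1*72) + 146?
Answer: -8467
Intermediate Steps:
87*(-27 - 1*72) + 146 = 87*(-27 - 72) + 146 = 87*(-99) + 146 = -8613 + 146 = -8467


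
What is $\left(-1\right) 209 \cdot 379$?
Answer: $-79211$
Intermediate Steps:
$\left(-1\right) 209 \cdot 379 = \left(-209\right) 379 = -79211$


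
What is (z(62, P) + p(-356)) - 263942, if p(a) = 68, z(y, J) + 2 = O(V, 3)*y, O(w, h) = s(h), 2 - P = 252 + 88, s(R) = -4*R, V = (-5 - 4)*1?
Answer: -264620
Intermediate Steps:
V = -9 (V = -9*1 = -9)
P = -338 (P = 2 - (252 + 88) = 2 - 1*340 = 2 - 340 = -338)
O(w, h) = -4*h
z(y, J) = -2 - 12*y (z(y, J) = -2 + (-4*3)*y = -2 - 12*y)
(z(62, P) + p(-356)) - 263942 = ((-2 - 12*62) + 68) - 263942 = ((-2 - 744) + 68) - 263942 = (-746 + 68) - 263942 = -678 - 263942 = -264620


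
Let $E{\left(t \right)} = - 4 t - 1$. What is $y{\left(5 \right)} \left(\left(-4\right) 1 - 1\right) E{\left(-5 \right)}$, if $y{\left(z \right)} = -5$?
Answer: $475$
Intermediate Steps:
$E{\left(t \right)} = -1 - 4 t$
$y{\left(5 \right)} \left(\left(-4\right) 1 - 1\right) E{\left(-5 \right)} = - 5 \left(\left(-4\right) 1 - 1\right) \left(-1 - -20\right) = - 5 \left(-4 - 1\right) \left(-1 + 20\right) = \left(-5\right) \left(-5\right) 19 = 25 \cdot 19 = 475$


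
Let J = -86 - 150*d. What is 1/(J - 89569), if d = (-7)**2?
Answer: -1/97005 ≈ -1.0309e-5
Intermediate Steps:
d = 49
J = -7436 (J = -86 - 150*49 = -86 - 7350 = -7436)
1/(J - 89569) = 1/(-7436 - 89569) = 1/(-97005) = -1/97005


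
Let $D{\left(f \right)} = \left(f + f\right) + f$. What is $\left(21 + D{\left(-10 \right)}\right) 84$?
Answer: $-756$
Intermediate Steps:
$D{\left(f \right)} = 3 f$ ($D{\left(f \right)} = 2 f + f = 3 f$)
$\left(21 + D{\left(-10 \right)}\right) 84 = \left(21 + 3 \left(-10\right)\right) 84 = \left(21 - 30\right) 84 = \left(-9\right) 84 = -756$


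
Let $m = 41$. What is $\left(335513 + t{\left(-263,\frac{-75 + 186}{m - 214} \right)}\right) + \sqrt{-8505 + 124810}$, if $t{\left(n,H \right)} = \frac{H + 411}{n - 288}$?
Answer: $\frac{1102828783}{3287} + \sqrt{116305} \approx 3.3585 \cdot 10^{5}$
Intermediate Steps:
$t{\left(n,H \right)} = \frac{411 + H}{-288 + n}$
$\left(335513 + t{\left(-263,\frac{-75 + 186}{m - 214} \right)}\right) + \sqrt{-8505 + 124810} = \left(335513 + \frac{411 + \frac{-75 + 186}{41 - 214}}{-288 - 263}\right) + \sqrt{-8505 + 124810} = \left(335513 + \frac{411 + \frac{111}{-173}}{-551}\right) + \sqrt{116305} = \left(335513 - \frac{411 + 111 \left(- \frac{1}{173}\right)}{551}\right) + \sqrt{116305} = \left(335513 - \frac{411 - \frac{111}{173}}{551}\right) + \sqrt{116305} = \left(335513 - \frac{2448}{3287}\right) + \sqrt{116305} = \frac{1102828783}{3287} + \sqrt{116305}$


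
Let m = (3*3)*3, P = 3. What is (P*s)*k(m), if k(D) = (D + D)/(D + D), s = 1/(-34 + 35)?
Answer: 3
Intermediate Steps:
m = 27 (m = 9*3 = 27)
s = 1 (s = 1/1 = 1)
k(D) = 1 (k(D) = (2*D)/((2*D)) = (2*D)*(1/(2*D)) = 1)
(P*s)*k(m) = (3*1)*1 = 3*1 = 3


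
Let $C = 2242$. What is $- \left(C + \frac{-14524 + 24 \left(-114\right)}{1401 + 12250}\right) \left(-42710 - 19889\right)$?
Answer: $\frac{1914795864918}{13651} \approx 1.4027 \cdot 10^{8}$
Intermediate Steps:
$- \left(C + \frac{-14524 + 24 \left(-114\right)}{1401 + 12250}\right) \left(-42710 - 19889\right) = - \left(2242 + \frac{-14524 + 24 \left(-114\right)}{1401 + 12250}\right) \left(-42710 - 19889\right) = - \left(2242 + \frac{-14524 - 2736}{13651}\right) \left(-62599\right) = - \left(2242 - \frac{17260}{13651}\right) \left(-62599\right) = - \frac{30588282 \left(-62599\right)}{13651} = \left(-1\right) \left(- \frac{1914795864918}{13651}\right) = \frac{1914795864918}{13651}$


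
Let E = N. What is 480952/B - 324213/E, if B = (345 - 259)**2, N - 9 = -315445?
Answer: 575027815/8705092 ≈ 66.057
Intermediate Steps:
N = -315436 (N = 9 - 315445 = -315436)
E = -315436
B = 7396 (B = 86**2 = 7396)
480952/B - 324213/E = 480952/7396 - 324213/(-315436) = 480952*(1/7396) - 324213*(-1/315436) = 120238/1849 + 4839/4708 = 575027815/8705092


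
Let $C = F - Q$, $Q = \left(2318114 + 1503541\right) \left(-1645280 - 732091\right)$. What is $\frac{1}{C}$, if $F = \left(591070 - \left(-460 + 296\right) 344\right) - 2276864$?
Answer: $\frac{1}{9085490139627} \approx 1.1007 \cdot 10^{-13}$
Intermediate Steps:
$Q = -9085491769005$ ($Q = 3821655 \left(-2377371\right) = -9085491769005$)
$F = -1629378$ ($F = \left(591070 - \left(-164\right) 344\right) - 2276864 = \left(591070 - -56416\right) - 2276864 = \left(591070 + 56416\right) - 2276864 = 647486 - 2276864 = -1629378$)
$C = 9085490139627$ ($C = -1629378 - -9085491769005 = -1629378 + 9085491769005 = 9085490139627$)
$\frac{1}{C} = \frac{1}{9085490139627}$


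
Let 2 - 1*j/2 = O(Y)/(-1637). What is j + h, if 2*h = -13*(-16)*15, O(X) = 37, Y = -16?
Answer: 2560342/1637 ≈ 1564.0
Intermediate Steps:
h = 1560 (h = (-13*(-16)*15)/2 = (208*15)/2 = (½)*3120 = 1560)
j = 6622/1637 (j = 4 - 74/(-1637) = 4 - 74*(-1)/1637 = 4 - 2*(-37/1637) = 4 + 74/1637 = 6622/1637 ≈ 4.0452)
j + h = 6622/1637 + 1560 = 2560342/1637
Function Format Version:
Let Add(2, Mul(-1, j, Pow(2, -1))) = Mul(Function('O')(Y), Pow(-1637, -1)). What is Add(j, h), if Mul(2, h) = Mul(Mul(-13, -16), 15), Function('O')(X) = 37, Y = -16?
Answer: Rational(2560342, 1637) ≈ 1564.0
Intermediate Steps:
h = 1560 (h = Mul(Rational(1, 2), Mul(Mul(-13, -16), 15)) = Mul(Rational(1, 2), Mul(208, 15)) = Mul(Rational(1, 2), 3120) = 1560)
j = Rational(6622, 1637) (j = Add(4, Mul(-2, Mul(37, Pow(-1637, -1)))) = Add(4, Mul(-2, Mul(37, Rational(-1, 1637)))) = Add(4, Mul(-2, Rational(-37, 1637))) = Add(4, Rational(74, 1637)) = Rational(6622, 1637) ≈ 4.0452)
Add(j, h) = Add(Rational(6622, 1637), 1560) = Rational(2560342, 1637)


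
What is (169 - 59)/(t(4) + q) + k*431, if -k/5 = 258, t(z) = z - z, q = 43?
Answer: -23907460/43 ≈ -5.5599e+5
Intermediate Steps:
t(z) = 0
k = -1290 (k = -5*258 = -1290)
(169 - 59)/(t(4) + q) + k*431 = (169 - 59)/(0 + 43) - 1290*431 = 110/43 - 555990 = -23907460/43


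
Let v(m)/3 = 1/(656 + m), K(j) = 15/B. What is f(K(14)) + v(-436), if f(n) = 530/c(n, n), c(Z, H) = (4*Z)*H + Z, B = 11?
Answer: 2822359/46860 ≈ 60.230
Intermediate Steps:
c(Z, H) = Z + 4*H*Z (c(Z, H) = 4*H*Z + Z = Z + 4*H*Z)
K(j) = 15/11
v(m) = 3/(656 + m)
f(n) = 530/(n*(1 + 4*n)) (f(n) = 530/((n*(1 + 4*n))) = 530*(1/(n*(1 + 4*n))) = 530/(n*(1 + 4*n)))
f(K(14)) + v(-436) = 530/((15/11)*(1 + 4*(15/11))) + 3/(656 - 436) = 530*(11/15)/(1 + 60/11) + 3/220 = 530*(11/15)/(71/11) + 3*(1/220) = 530*(11/15)*(11/71) + 3/220 = 12826/213 + 3/220 = 2822359/46860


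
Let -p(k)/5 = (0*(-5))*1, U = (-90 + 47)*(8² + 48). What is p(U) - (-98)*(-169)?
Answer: -16562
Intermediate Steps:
U = -4816 (U = -43*(64 + 48) = -43*112 = -4816)
p(k) = 0 (p(k) = -5*0*(-5) = -0 = -5*0 = 0)
p(U) - (-98)*(-169) = 0 - (-98)*(-169) = 0 - 1*16562 = 0 - 16562 = -16562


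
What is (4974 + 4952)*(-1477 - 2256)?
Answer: -37053758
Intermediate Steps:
(4974 + 4952)*(-1477 - 2256) = 9926*(-3733) = -37053758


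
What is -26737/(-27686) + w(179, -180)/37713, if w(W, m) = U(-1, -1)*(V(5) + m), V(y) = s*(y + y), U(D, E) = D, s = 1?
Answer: 1013039101/1044122118 ≈ 0.97023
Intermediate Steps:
V(y) = 2*y (V(y) = 1*(y + y) = 1*(2*y) = 2*y)
w(W, m) = -10 - m (w(W, m) = -(2*5 + m) = -(10 + m) = -10 - m)
-26737/(-27686) + w(179, -180)/37713 = -26737/(-27686) + (-10 - 1*(-180))/37713 = -26737*(-1/27686) + (-10 + 180)*(1/37713) = 26737/27686 + 170*(1/37713) = 26737/27686 + 170/37713 = 1013039101/1044122118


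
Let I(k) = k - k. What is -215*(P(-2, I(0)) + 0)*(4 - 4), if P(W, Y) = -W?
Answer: 0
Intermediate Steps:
I(k) = 0
-215*(P(-2, I(0)) + 0)*(4 - 4) = -215*(-1*(-2) + 0)*(4 - 4) = -215*(2 + 0)*0 = -430*0 = -215*0 = 0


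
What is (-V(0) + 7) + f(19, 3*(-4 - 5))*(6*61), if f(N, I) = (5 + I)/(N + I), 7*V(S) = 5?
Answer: 14179/14 ≈ 1012.8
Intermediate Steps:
V(S) = 5/7 (V(S) = (1/7)*5 = 5/7)
f(N, I) = (5 + I)/(I + N)
(-V(0) + 7) + f(19, 3*(-4 - 5))*(6*61) = (-1*5/7 + 7) + ((5 + 3*(-4 - 5))/(3*(-4 - 5) + 19))*(6*61) = (-5/7 + 7) + ((5 + 3*(-9))/(3*(-9) + 19))*366 = 44/7 + ((5 - 27)/(-27 + 19))*366 = 44/7 + (-22/(-8))*366 = 44/7 - 1/8*(-22)*366 = 44/7 + (11/4)*366 = 44/7 + 2013/2 = 14179/14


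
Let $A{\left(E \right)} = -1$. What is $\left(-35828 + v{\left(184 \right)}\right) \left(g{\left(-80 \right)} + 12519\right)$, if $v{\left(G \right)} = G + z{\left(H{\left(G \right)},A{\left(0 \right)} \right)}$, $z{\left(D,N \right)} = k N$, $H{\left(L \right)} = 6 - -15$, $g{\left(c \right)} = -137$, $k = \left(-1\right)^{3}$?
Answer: $-441331626$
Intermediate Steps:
$k = -1$
$H{\left(L \right)} = 21$ ($H{\left(L \right)} = 6 + 15 = 21$)
$z{\left(D,N \right)} = - N$
$v{\left(G \right)} = 1 + G$ ($v{\left(G \right)} = G - -1 = G + 1 = 1 + G$)
$\left(-35828 + v{\left(184 \right)}\right) \left(g{\left(-80 \right)} + 12519\right) = \left(-35828 + \left(1 + 184\right)\right) \left(-137 + 12519\right) = \left(-35828 + 185\right) 12382 = \left(-35643\right) 12382 = -441331626$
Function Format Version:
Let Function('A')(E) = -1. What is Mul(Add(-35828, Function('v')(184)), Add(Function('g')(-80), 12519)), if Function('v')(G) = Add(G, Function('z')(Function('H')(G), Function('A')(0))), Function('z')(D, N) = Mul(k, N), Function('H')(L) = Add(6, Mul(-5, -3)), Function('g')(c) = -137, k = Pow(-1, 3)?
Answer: -441331626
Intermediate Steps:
k = -1
Function('H')(L) = 21 (Function('H')(L) = Add(6, 15) = 21)
Function('z')(D, N) = Mul(-1, N)
Function('v')(G) = Add(1, G) (Function('v')(G) = Add(G, Mul(-1, -1)) = Add(G, 1) = Add(1, G))
Mul(Add(-35828, Function('v')(184)), Add(Function('g')(-80), 12519)) = Mul(Add(-35828, Add(1, 184)), Add(-137, 12519)) = Mul(Add(-35828, 185), 12382) = Mul(-35643, 12382) = -441331626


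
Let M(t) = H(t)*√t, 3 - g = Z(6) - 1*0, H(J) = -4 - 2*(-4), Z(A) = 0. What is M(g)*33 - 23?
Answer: -23 + 132*√3 ≈ 205.63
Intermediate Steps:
H(J) = 4 (H(J) = -4 + 8 = 4)
g = 3 (g = 3 - (0 - 1*0) = 3 - (0 + 0) = 3 - 1*0 = 3 + 0 = 3)
M(t) = 4*√t
M(g)*33 - 23 = (4*√3)*33 - 23 = 132*√3 - 23 = -23 + 132*√3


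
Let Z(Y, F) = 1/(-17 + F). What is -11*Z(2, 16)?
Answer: 11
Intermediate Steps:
-11*Z(2, 16) = -11/(-17 + 16) = -11/(-1) = -11*(-1) = -1*(-11) = 11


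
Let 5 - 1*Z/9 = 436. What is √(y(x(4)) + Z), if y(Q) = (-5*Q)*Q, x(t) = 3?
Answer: 6*I*√109 ≈ 62.642*I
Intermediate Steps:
Z = -3879 (Z = 45 - 9*436 = 45 - 3924 = -3879)
y(Q) = -5*Q²
√(y(x(4)) + Z) = √(-5*3² - 3879) = √(-5*9 - 3879) = √(-45 - 3879) = √(-3924) = 6*I*√109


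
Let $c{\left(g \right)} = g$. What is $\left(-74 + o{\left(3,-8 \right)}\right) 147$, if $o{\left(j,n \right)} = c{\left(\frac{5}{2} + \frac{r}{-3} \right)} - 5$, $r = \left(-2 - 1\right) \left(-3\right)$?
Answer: $- \frac{23373}{2} \approx -11687.0$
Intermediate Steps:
$r = 9$ ($r = \left(-3\right) \left(-3\right) = 9$)
$o{\left(j,n \right)} = - \frac{11}{2}$ ($o{\left(j,n \right)} = \left(\frac{5}{2} + \frac{9}{-3}\right) - 5 = \left(5 \cdot \frac{1}{2} + 9 \left(- \frac{1}{3}\right)\right) - 5 = \left(\frac{5}{2} - 3\right) - 5 = - \frac{1}{2} - 5 = - \frac{11}{2}$)
$\left(-74 + o{\left(3,-8 \right)}\right) 147 = \left(-74 - \frac{11}{2}\right) 147 = \left(- \frac{159}{2}\right) 147 = - \frac{23373}{2}$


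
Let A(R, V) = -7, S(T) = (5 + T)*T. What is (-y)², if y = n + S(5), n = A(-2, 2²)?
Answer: 1849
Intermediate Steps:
S(T) = T*(5 + T)
n = -7
y = 43 (y = -7 + 5*(5 + 5) = -7 + 5*10 = -7 + 50 = 43)
(-y)² = (-1*43)² = (-43)² = 1849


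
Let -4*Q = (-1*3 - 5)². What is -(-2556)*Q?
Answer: -40896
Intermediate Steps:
Q = -16 (Q = -(-1*3 - 5)²/4 = -(-3 - 5)²/4 = -¼*(-8)² = -¼*64 = -16)
-(-2556)*Q = -(-2556)*(-16) = -639*64 = -40896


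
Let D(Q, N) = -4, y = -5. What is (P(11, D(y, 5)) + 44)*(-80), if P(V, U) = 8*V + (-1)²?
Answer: -10640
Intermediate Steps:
P(V, U) = 1 + 8*V (P(V, U) = 8*V + 1 = 1 + 8*V)
(P(11, D(y, 5)) + 44)*(-80) = ((1 + 8*11) + 44)*(-80) = ((1 + 88) + 44)*(-80) = (89 + 44)*(-80) = 133*(-80) = -10640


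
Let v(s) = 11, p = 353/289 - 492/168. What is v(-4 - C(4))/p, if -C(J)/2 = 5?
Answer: -44506/6907 ≈ -6.4436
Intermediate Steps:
C(J) = -10 (C(J) = -2*5 = -10)
p = -6907/4046 (p = 353*(1/289) - 492*1/168 = 353/289 - 41/14 = -6907/4046 ≈ -1.7071)
v(-4 - C(4))/p = 11/(-6907/4046) = 11*(-4046/6907) = -44506/6907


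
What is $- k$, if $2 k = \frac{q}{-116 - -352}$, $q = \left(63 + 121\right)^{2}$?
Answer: $- \frac{4232}{59} \approx -71.729$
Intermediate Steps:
$q = 33856$ ($q = 184^{2} = 33856$)
$k = \frac{4232}{59}$ ($k = \frac{33856 \frac{1}{-116 - -352}}{2} = \frac{33856 \frac{1}{-116 + 352}}{2} = \frac{33856 \cdot \frac{1}{236}}{2} = \frac{1}{2} \cdot \frac{8464}{59} = \frac{4232}{59} \approx 71.729$)
$- k = \left(-1\right) \frac{4232}{59} = - \frac{4232}{59}$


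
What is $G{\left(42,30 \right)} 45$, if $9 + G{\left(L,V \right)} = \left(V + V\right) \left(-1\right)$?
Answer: $-3105$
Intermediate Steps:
$G{\left(L,V \right)} = -9 - 2 V$ ($G{\left(L,V \right)} = -9 + \left(V + V\right) \left(-1\right) = -9 + 2 V \left(-1\right) = -9 - 2 V$)
$G{\left(42,30 \right)} 45 = \left(-9 - 60\right) 45 = \left(-69\right) 45 = -3105$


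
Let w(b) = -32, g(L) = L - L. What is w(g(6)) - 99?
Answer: -131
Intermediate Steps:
g(L) = 0
w(g(6)) - 99 = -32 - 99 = -131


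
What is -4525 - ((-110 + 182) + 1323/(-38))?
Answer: -173363/38 ≈ -4562.2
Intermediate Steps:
-4525 - ((-110 + 182) + 1323/(-38)) = -4525 - (72 + 1323*(-1/38)) = -4525 - (72 - 1323/38) = -4525 - 1*1413/38 = -4525 - 1413/38 = -173363/38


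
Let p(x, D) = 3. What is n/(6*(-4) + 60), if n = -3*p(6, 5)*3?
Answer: -¾ ≈ -0.75000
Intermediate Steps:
n = -27 (n = -3*3*3 = -9*3 = -27)
n/(6*(-4) + 60) = -27/(6*(-4) + 60) = -27/(-24 + 60) = -27/36 = (1/36)*(-27) = -¾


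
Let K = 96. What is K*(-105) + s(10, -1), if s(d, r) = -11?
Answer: -10091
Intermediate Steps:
K*(-105) + s(10, -1) = 96*(-105) - 11 = -10080 - 11 = -10091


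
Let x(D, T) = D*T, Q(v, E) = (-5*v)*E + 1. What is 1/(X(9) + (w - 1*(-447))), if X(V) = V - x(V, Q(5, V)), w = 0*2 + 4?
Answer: 1/2476 ≈ 0.00040388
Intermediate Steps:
w = 4 (w = 0 + 4 = 4)
Q(v, E) = 1 - 5*E*v (Q(v, E) = -5*E*v + 1 = 1 - 5*E*v)
X(V) = V - V*(1 - 25*V) (X(V) = V - V*(1 - 5*V*5) = V - V*(1 - 25*V))
1/(X(9) + (w - 1*(-447))) = 1/(25*9**2 + (4 - 1*(-447))) = 1/(25*81 + (4 + 447)) = 1/(2025 + 451) = 1/2476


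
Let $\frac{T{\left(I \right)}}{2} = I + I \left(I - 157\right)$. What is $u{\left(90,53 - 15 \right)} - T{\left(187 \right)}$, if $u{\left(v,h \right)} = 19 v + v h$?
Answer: $-6464$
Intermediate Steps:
$T{\left(I \right)} = 2 I + 2 I \left(-157 + I\right)$ ($T{\left(I \right)} = 2 \left(I + I \left(I - 157\right)\right) = 2 \left(I + I \left(-157 + I\right)\right) = 2 I + 2 I \left(-157 + I\right)$)
$u{\left(v,h \right)} = 19 v + h v$
$u{\left(90,53 - 15 \right)} - T{\left(187 \right)} = 90 \left(19 + \left(53 - 15\right)\right) - 2 \cdot 187 \left(-156 + 187\right) = 90 \left(19 + 38\right) - 2 \cdot 187 \cdot 31 = 90 \cdot 57 - 11594 = 5130 - 11594 = -6464$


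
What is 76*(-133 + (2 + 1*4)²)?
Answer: -7372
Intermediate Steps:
76*(-133 + (2 + 1*4)²) = 76*(-133 + (2 + 4)²) = 76*(-133 + 6²) = 76*(-133 + 36) = 76*(-97) = -7372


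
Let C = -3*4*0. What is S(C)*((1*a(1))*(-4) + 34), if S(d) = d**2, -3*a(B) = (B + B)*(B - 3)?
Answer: 0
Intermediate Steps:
a(B) = -2*B*(-3 + B)/3 (a(B) = -(B + B)*(B - 3)/3 = -2*B*(-3 + B)/3)
C = 0 (C = -12*0 = 0)
S(C)*((1*a(1))*(-4) + 34) = 0**2*((1*((2/3)*1*(3 - 1*1)))*(-4) + 34) = 0*((1*((2/3)*1*(3 - 1)))*(-4) + 34) = 0*((1*((2/3)*1*2))*(-4) + 34) = 0*((1*(4/3))*(-4) + 34) = 0*((4/3)*(-4) + 34) = 0*(-16/3 + 34) = 0*(86/3) = 0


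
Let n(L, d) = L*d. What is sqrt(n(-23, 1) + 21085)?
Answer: sqrt(21062) ≈ 145.13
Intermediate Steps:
sqrt(n(-23, 1) + 21085) = sqrt(-23*1 + 21085) = sqrt(-23 + 21085) = sqrt(21062)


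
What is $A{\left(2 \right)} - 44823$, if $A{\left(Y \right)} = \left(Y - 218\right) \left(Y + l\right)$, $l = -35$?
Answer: $-37695$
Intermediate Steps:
$A{\left(Y \right)} = \left(-218 + Y\right) \left(-35 + Y\right)$ ($A{\left(Y \right)} = \left(Y - 218\right) \left(Y - 35\right) = \left(-218 + Y\right) \left(-35 + Y\right)$)
$A{\left(2 \right)} - 44823 = \left(7630 + 2^{2} - 506\right) - 44823 = \left(7630 + 4 - 506\right) - 44823 = 7128 - 44823 = -37695$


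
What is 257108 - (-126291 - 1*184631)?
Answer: 568030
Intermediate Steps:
257108 - (-126291 - 1*184631) = 257108 - (-126291 - 184631) = 257108 - 1*(-310922) = 257108 + 310922 = 568030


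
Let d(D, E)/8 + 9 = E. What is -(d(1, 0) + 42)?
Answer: 30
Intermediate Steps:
d(D, E) = -72 + 8*E
-(d(1, 0) + 42) = -((-72 + 8*0) + 42) = -((-72 + 0) + 42) = -(-72 + 42) = -1*(-30) = 30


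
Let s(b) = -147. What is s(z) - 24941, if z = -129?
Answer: -25088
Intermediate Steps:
s(z) - 24941 = -147 - 24941 = -25088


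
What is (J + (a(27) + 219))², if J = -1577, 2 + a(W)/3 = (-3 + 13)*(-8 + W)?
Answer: 630436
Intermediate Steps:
a(W) = -246 + 30*W (a(W) = -6 + 3*((-3 + 13)*(-8 + W)) = -6 + 3*(10*(-8 + W)) = -6 + 3*(-80 + 10*W) = -6 + (-240 + 30*W) = -246 + 30*W)
(J + (a(27) + 219))² = (-1577 + ((-246 + 30*27) + 219))² = (-1577 + ((-246 + 810) + 219))² = (-1577 + (564 + 219))² = (-1577 + 783)² = (-794)² = 630436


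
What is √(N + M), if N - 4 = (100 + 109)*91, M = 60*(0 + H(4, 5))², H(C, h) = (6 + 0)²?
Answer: √96783 ≈ 311.10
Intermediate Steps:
H(C, h) = 36 (H(C, h) = 6² = 36)
M = 77760 (M = 60*(0 + 36)² = 60*36² = 60*1296 = 77760)
N = 19023 (N = 4 + (100 + 109)*91 = 4 + 209*91 = 4 + 19019 = 19023)
√(N + M) = √(19023 + 77760) = √96783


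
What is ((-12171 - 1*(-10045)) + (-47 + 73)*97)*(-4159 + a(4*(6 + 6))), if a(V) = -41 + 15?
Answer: -1657260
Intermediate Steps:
a(V) = -26
((-12171 - 1*(-10045)) + (-47 + 73)*97)*(-4159 + a(4*(6 + 6))) = ((-12171 - 1*(-10045)) + (-47 + 73)*97)*(-4159 - 26) = ((-12171 + 10045) + 26*97)*(-4185) = (-2126 + 2522)*(-4185) = 396*(-4185) = -1657260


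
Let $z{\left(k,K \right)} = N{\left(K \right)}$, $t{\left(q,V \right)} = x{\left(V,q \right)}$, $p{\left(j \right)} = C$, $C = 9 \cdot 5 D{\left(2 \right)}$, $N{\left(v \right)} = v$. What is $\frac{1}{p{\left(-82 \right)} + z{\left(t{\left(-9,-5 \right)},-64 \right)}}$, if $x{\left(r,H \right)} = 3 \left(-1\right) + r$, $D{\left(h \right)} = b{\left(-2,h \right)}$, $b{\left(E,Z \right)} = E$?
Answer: $- \frac{1}{154} \approx -0.0064935$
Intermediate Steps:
$D{\left(h \right)} = -2$
$C = -90$ ($C = 9 \cdot 5 \left(-2\right) = 45 \left(-2\right) = -90$)
$p{\left(j \right)} = -90$
$x{\left(r,H \right)} = -3 + r$
$t{\left(q,V \right)} = -3 + V$
$z{\left(k,K \right)} = K$
$\frac{1}{p{\left(-82 \right)} + z{\left(t{\left(-9,-5 \right)},-64 \right)}} = \frac{1}{-90 - 64} = \frac{1}{-154} = - \frac{1}{154}$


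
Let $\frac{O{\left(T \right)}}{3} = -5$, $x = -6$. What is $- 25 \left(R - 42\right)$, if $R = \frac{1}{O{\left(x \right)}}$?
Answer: $\frac{3155}{3} \approx 1051.7$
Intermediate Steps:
$O{\left(T \right)} = -15$ ($O{\left(T \right)} = 3 \left(-5\right) = -15$)
$R = - \frac{1}{15}$ ($R = \frac{1}{-15} = - \frac{1}{15} \approx -0.066667$)
$- 25 \left(R - 42\right) = - 25 \left(- \frac{1}{15} - 42\right) = \left(-25\right) \left(- \frac{631}{15}\right) = \frac{3155}{3}$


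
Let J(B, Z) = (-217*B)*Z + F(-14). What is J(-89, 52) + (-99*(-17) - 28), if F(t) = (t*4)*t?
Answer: 1006715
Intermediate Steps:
F(t) = 4*t² (F(t) = (4*t)*t = 4*t²)
J(B, Z) = 784 - 217*B*Z (J(B, Z) = (-217*B)*Z + 4*(-14)² = -217*B*Z + 4*196 = -217*B*Z + 784 = 784 - 217*B*Z)
J(-89, 52) + (-99*(-17) - 28) = (784 - 217*(-89)*52) + (-99*(-17) - 28) = (784 + 1004276) + (1683 - 28) = 1005060 + 1655 = 1006715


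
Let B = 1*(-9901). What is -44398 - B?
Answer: -34497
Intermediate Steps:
B = -9901
-44398 - B = -44398 - 1*(-9901) = -44398 + 9901 = -34497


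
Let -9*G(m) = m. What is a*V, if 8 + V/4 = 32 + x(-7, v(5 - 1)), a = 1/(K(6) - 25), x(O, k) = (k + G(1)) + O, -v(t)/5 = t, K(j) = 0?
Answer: 112/225 ≈ 0.49778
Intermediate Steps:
v(t) = -5*t
G(m) = -m/9
x(O, k) = -1/9 + O + k (x(O, k) = (k - 1/9*1) + O = (k - 1/9) + O = (-1/9 + k) + O = -1/9 + O + k)
a = -1/25 (a = 1/(0 - 25) = 1/(-25) = -1/25 ≈ -0.040000)
V = -112/9 (V = -32 + 4*(32 + (-1/9 - 7 - 5*(5 - 1))) = -32 + 4*(32 + (-1/9 - 7 - 5*4)) = -32 + 4*(32 + (-1/9 - 7 - 20)) = -32 + 4*(32 - 244/9) = -32 + 4*(44/9) = -32 + 176/9 = -112/9 ≈ -12.444)
a*V = -1/25*(-112/9) = 112/225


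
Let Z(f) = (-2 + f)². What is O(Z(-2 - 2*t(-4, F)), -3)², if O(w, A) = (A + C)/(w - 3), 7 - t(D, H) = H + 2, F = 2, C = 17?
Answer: 196/9409 ≈ 0.020831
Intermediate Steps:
t(D, H) = 5 - H (t(D, H) = 7 - (H + 2) = 7 - (2 + H) = 7 + (-2 - H) = 5 - H)
O(w, A) = (17 + A)/(-3 + w) (O(w, A) = (A + 17)/(w - 3) = (17 + A)/(-3 + w))
O(Z(-2 - 2*t(-4, F)), -3)² = ((17 - 3)/(-3 + (-2 + (-2 - 2*(5 - 1*2)))²))² = (14/(-3 + (-2 + (-2 - 2*(5 - 2)))²))² = (14/(-3 + (-2 + (-2 - 2*3))²))² = (14/(-3 + (-2 + (-2 - 6))²))² = (14/(-3 + (-2 - 8)²))² = (14/(-3 + (-10)²))² = (14/(-3 + 100))² = (14/97)² = 196/9409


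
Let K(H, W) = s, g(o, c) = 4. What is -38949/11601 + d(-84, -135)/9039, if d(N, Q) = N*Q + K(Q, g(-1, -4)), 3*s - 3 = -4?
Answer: -73502846/34953813 ≈ -2.1029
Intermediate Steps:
s = -⅓ (s = 1 + (⅓)*(-4) = 1 - 4/3 = -⅓ ≈ -0.33333)
K(H, W) = -⅓
d(N, Q) = -⅓ + N*Q (d(N, Q) = N*Q - ⅓ = -⅓ + N*Q)
-38949/11601 + d(-84, -135)/9039 = -38949/11601 + (-⅓ - 84*(-135))/9039 = -38949*1/11601 + (-⅓ + 11340)*(1/9039) = -12983/3867 + (34019/3)*(1/9039) = -12983/3867 + 34019/27117 = -73502846/34953813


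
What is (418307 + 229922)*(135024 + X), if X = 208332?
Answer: 222573316524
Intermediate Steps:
(418307 + 229922)*(135024 + X) = (418307 + 229922)*(135024 + 208332) = 648229*343356 = 222573316524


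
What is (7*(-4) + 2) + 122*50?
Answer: 6074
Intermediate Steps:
(7*(-4) + 2) + 122*50 = (-28 + 2) + 6100 = -26 + 6100 = 6074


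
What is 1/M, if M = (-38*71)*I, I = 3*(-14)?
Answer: 1/113316 ≈ 8.8249e-6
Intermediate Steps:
I = -42
M = 113316 (M = -38*71*(-42) = -2698*(-42) = 113316)
1/M = 1/113316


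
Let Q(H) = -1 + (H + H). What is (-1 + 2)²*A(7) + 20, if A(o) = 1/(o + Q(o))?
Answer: 401/20 ≈ 20.050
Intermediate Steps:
Q(H) = -1 + 2*H
A(o) = 1/(-1 + 3*o) (A(o) = 1/(o + (-1 + 2*o)) = 1/(-1 + 3*o))
(-1 + 2)²*A(7) + 20 = (-1 + 2)²/(-1 + 3*7) + 20 = 1²/(-1 + 21) + 20 = 1/20 + 20 = 401/20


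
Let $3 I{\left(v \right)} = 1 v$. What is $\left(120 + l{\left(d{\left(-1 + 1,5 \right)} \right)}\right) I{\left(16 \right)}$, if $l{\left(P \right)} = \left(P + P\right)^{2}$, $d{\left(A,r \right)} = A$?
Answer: $640$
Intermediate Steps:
$I{\left(v \right)} = \frac{v}{3}$ ($I{\left(v \right)} = \frac{1 v}{3} = \frac{v}{3}$)
$l{\left(P \right)} = 4 P^{2}$ ($l{\left(P \right)} = \left(2 P\right)^{2} = 4 P^{2}$)
$\left(120 + l{\left(d{\left(-1 + 1,5 \right)} \right)}\right) I{\left(16 \right)} = \left(120 + 4 \left(-1 + 1\right)^{2}\right) \frac{1}{3} \cdot 16 = \left(120 + 4 \cdot 0^{2}\right) \frac{16}{3} = \left(120 + 4 \cdot 0\right) \frac{16}{3} = \left(120 + 0\right) \frac{16}{3} = 120 \cdot \frac{16}{3} = 640$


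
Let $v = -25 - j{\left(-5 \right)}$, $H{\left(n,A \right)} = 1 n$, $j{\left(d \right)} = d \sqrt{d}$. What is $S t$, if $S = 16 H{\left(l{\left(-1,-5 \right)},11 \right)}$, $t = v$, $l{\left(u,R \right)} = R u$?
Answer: $-2000 + 400 i \sqrt{5} \approx -2000.0 + 894.43 i$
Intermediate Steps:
$j{\left(d \right)} = d^{\frac{3}{2}}$
$H{\left(n,A \right)} = n$
$v = -25 + 5 i \sqrt{5}$ ($v = -25 - \left(-5\right)^{\frac{3}{2}} = -25 - - 5 i \sqrt{5} = -25 + 5 i \sqrt{5} \approx -25.0 + 11.18 i$)
$t = -25 + 5 i \sqrt{5} \approx -25.0 + 11.18 i$
$S = 80$ ($S = 16 \left(\left(-5\right) \left(-1\right)\right) = 16 \cdot 5 = 80$)
$S t = 80 \left(-25 + 5 i \sqrt{5}\right) = -2000 + 400 i \sqrt{5}$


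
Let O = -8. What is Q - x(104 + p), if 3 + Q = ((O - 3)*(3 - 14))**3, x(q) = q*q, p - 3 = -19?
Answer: 1763814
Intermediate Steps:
p = -16 (p = 3 - 19 = -16)
x(q) = q**2
Q = 1771558 (Q = -3 + ((-8 - 3)*(3 - 14))**3 = -3 + (-11*(-11))**3 = -3 + 121**3 = -3 + 1771561 = 1771558)
Q - x(104 + p) = 1771558 - (104 - 16)**2 = 1771558 - 1*88**2 = 1771558 - 1*7744 = 1771558 - 7744 = 1763814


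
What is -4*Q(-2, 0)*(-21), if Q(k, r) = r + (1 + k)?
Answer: -84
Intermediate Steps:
Q(k, r) = 1 + k + r
-4*Q(-2, 0)*(-21) = -4*(1 - 2 + 0)*(-21) = -4*(-1)*(-21) = 4*(-21) = -84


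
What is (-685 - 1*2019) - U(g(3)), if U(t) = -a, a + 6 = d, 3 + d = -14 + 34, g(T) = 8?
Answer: -2693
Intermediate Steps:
d = 17 (d = -3 + (-14 + 34) = -3 + 20 = 17)
a = 11 (a = -6 + 17 = 11)
U(t) = -11 (U(t) = -1*11 = -11)
(-685 - 1*2019) - U(g(3)) = (-685 - 1*2019) - 1*(-11) = (-685 - 2019) + 11 = -2704 + 11 = -2693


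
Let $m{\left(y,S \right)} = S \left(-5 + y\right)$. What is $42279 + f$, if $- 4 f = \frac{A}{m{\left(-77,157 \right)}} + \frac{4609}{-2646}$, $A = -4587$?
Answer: $\frac{720114596141}{17032302} \approx 42279.0$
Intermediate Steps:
$f = \frac{5899883}{17032302}$ ($f = - \frac{- \frac{4587}{157 \left(-5 - 77\right)} + \frac{4609}{-2646}}{4} = - \frac{- \frac{4587}{157 \left(-82\right)} + 4609 \left(- \frac{1}{2646}\right)}{4} = - \frac{- \frac{4587}{-12874} - \frac{4609}{2646}}{4} = - \frac{\left(-4587\right) \left(- \frac{1}{12874}\right) - \frac{4609}{2646}}{4} = - \frac{\frac{4587}{12874} - \frac{4609}{2646}}{4} = \left(- \frac{1}{4}\right) \left(- \frac{11799766}{8516151}\right) = \frac{5899883}{17032302} \approx 0.34639$)
$42279 + f = 42279 + \frac{5899883}{17032302} = \frac{720114596141}{17032302}$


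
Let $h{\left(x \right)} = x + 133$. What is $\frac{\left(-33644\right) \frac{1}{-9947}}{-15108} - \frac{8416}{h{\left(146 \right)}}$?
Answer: $- \frac{105396647791}{3493993167} \approx -30.165$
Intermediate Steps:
$h{\left(x \right)} = 133 + x$
$\frac{\left(-33644\right) \frac{1}{-9947}}{-15108} - \frac{8416}{h{\left(146 \right)}} = \frac{\left(-33644\right) \frac{1}{-9947}}{-15108} - \frac{8416}{133 + 146} = \left(-33644\right) \left(- \frac{1}{9947}\right) \left(- \frac{1}{15108}\right) - \frac{8416}{279} = \frac{33644}{9947} \left(- \frac{1}{15108}\right) - \frac{8416}{279} = - \frac{8411}{37569819} - \frac{8416}{279} = - \frac{105396647791}{3493993167}$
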